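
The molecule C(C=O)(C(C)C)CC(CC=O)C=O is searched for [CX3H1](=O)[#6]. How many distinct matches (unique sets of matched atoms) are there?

[CX3H1](=O)[#6] is the SMARTS for an aldehyde: an sp2 carbon with one H, double-bonded to O and single-bonded to carbon.
The molecule carries 3 separate instances of an aldehyde (-CHO) meeting every constraint; each maps to a distinct set of atoms, giving 3 matches.

3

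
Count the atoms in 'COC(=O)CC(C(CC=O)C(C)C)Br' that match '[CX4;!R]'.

Check the 14 heavy atoms by environment: 8× C (X4, acyclic) → match; 2× C (X3, acyclic) → no; 2× O (X1, acyclic) → no; 1× Br (X1, acyclic) → no; 1× O (X2, acyclic) → no.
That gives 8 matching atoms.

8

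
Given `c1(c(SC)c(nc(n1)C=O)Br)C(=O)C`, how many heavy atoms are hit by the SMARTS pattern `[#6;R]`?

4

Check the 14 heavy atoms by environment: 2× n (aromatic, in 6-ring) → no; 4× c (aromatic, in 6-ring) → match; 4× C (acyclic) → no; 2× O (acyclic) → no; 1× Br (acyclic) → no; 1× S (acyclic) → no.
That gives 4 matching atoms.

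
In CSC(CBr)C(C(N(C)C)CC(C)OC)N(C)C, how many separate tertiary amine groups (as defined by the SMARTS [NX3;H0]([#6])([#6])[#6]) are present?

2

[NX3;H0]([#6])([#6])[#6] is the SMARTS for a tertiary amine: a trivalent nitrogen with no H, bonded to three carbons.
The molecule carries 2 separate instances of a dimethylamino group (-N(CH3)2) meeting every constraint; each maps to a distinct set of atoms, giving 2 matches.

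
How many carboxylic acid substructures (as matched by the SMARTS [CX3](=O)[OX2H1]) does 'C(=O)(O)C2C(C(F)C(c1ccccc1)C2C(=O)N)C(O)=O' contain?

2

[CX3](=O)[OX2H1] is the SMARTS for a carboxylic acid: an sp2 carbon double-bonded to O and single-bonded to an -OH oxygen.
The molecule carries 2 separate instances of a carboxylic acid group (-C(=O)OH) meeting every constraint; each maps to a distinct set of atoms, giving 2 matches.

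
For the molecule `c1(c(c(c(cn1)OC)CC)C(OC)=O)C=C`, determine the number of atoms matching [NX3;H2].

0

The query [NX3;H2] means: aliphatic N with 3 total connections, two of them H — an -NH2 nitrogen (amine or amide).
Check the 16 heavy atoms by environment: 1× n (aromatic, H0, X2) → no; 4× c (aromatic, H0, X3) → no; 1× c (aromatic, H1, X3) → no; 2× O (H0, X2) → no; 3× C (H3, X4) → no; 1× C (H1, X3) → no; 1× C (H2, X3) → no; 1× C (H2, X4) → no; 1× C (H0, X3) → no; 1× O (H0, X1) → no.
No environment satisfies the query, so 0 matching atoms.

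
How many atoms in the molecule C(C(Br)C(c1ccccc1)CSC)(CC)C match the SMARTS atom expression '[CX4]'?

8

Check the 16 heavy atoms by environment: 8× C (X4) → match; 1× S (X2) → no; 1× Br (X1) → no; 6× c (aromatic, X3) → no.
That gives 8 matching atoms.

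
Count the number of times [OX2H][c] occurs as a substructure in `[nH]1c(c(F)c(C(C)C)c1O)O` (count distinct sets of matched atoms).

[OX2H][c] is the SMARTS for a phenol: a hydroxyl oxygen attached to an aromatic carbon.
The molecule carries 2 separate instances of a hydroxyl group (-OH) meeting every constraint; each maps to a distinct set of atoms, giving 2 matches.

2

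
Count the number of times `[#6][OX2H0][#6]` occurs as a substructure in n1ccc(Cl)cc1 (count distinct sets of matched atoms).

0

[#6][OX2H0][#6] is the SMARTS for an ether: an aliphatic oxygen bridging two carbons with no H on the oxygen.
No fragment in the molecule satisfies every constraint, giving 0 matches.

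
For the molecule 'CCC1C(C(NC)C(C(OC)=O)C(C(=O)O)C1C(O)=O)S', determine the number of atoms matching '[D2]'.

The query [D2] means: atom with exactly two heavy-atom neighbours.
Check the 21 heavy atoms by environment: 9× C (D3) → no; 5× O (D1) → no; 1× O (D2) → match; 3× C (D1) → no; 1× C (D2) → match; 1× S (D1) → no; 1× N (D2) → match.
Summing the matching environments: 1 + 1 + 1 = 3 matching atoms.

3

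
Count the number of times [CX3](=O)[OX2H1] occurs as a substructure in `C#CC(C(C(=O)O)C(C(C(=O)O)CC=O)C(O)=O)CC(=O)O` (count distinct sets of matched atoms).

[CX3](=O)[OX2H1] is the SMARTS for a carboxylic acid: an sp2 carbon double-bonded to O and single-bonded to an -OH oxygen.
The molecule carries 4 separate instances of a carboxylic acid group (-C(=O)OH) meeting every constraint; each maps to a distinct set of atoms, giving 4 matches.

4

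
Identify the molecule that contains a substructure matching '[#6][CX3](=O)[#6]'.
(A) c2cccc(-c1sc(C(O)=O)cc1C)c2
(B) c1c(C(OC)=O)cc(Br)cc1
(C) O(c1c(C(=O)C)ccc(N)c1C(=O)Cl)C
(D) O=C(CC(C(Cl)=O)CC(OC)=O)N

C

[#6][CX3](=O)[#6] describes a carbonyl carbon (no H) flanked by two carbons (a ketone).
(A) has a carboxylic acid group (-C(=O)OH) but one neighbour of the carbonyl carbon is O, not C.
(B) has a methyl-ester group (-C(=O)OCH3) but one neighbour of the carbonyl carbon is O, not C.
(C) contains an acetyl/ketone group (-C(=O)CH3), which satisfies every atom and bond constraint.
(D) has a primary amide (-C(=O)NH2) but one neighbour of the carbonyl carbon is N, not C.
So the answer is (C).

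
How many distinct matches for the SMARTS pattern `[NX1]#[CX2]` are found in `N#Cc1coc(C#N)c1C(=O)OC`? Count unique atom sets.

[NX1]#[CX2] is the SMARTS for a nitrile: a nitrogen triple-bonded to a two-connected carbon.
The molecule carries 2 separate instances of a nitrile (-C#N) meeting every constraint; each maps to a distinct set of atoms, giving 2 matches.

2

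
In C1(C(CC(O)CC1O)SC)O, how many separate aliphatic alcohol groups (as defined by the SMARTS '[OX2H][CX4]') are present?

3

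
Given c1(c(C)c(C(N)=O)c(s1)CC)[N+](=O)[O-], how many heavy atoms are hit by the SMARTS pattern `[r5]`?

5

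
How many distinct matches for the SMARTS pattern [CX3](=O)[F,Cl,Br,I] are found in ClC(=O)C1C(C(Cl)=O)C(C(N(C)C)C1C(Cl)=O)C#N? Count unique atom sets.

[CX3](=O)[F,Cl,Br,I] is the SMARTS for an acyl halide: a carbonyl carbon bonded to a halogen.
The molecule carries 3 separate instances of an acyl chloride (-C(=O)Cl) meeting every constraint; each maps to a distinct set of atoms, giving 3 matches.

3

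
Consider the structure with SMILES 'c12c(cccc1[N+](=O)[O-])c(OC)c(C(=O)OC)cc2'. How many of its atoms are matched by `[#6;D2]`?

5

Check the 19 heavy atoms by environment: 5× c (aromatic, D3) → no; 5× c (aromatic, D2) → match; 1× N (charge +1, D3) → no; 1× O (charge -1, D1) → no; 2× O (D1) → no; 2× O (D2) → no; 2× C (D1) → no; 1× C (D3) → no.
That gives 5 matching atoms.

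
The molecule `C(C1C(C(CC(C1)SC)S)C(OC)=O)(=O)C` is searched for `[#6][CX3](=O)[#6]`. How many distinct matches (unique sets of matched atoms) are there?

[#6][CX3](=O)[#6] is the SMARTS for a ketone: a carbonyl carbon (no H) flanked by two carbons.
Exactly one fragment in the molecule meets all constraints, giving 1 match.

1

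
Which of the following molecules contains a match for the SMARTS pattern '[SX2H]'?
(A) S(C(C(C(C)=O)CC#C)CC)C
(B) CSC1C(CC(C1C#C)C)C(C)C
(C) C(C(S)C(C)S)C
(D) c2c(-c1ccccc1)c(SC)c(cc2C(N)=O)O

[SX2H] describes an aliphatic sulfur with two connections, one being H (a thiol).
(A) has a methylthio ether (-SCH3) but the sulfur has H0 (bonded to two carbons), not H1.
(B) has a methylthio ether (-SCH3) but the sulfur has H0 (bonded to two carbons), not H1.
(C) contains a thiol (-SH), which satisfies every atom and bond constraint.
(D) has a methylthio ether (-SCH3) but the sulfur has H0 (bonded to two carbons), not H1.
So the answer is (C).

C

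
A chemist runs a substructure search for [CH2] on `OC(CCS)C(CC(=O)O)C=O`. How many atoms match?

3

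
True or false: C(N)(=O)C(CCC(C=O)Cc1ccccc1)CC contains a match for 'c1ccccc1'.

True

The pattern c1ccccc1 describes six aromatic carbons in a ring — a benzene ring.
The molecule carries a phenyl ring, whose atoms satisfy every constraint of the query, so the pattern matches.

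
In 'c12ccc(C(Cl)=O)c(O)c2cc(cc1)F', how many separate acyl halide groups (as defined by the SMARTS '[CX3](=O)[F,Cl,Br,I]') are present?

1

[CX3](=O)[F,Cl,Br,I] is the SMARTS for an acyl halide: a carbonyl carbon bonded to a halogen.
Exactly one fragment in the molecule meets all constraints, giving 1 match.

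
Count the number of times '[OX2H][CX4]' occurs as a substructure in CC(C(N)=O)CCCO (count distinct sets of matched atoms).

[OX2H][CX4] is the SMARTS for an aliphatic alcohol: a hydroxyl oxygen bound to an sp3 (X4) carbon.
Exactly one fragment in the molecule meets all constraints, giving 1 match.

1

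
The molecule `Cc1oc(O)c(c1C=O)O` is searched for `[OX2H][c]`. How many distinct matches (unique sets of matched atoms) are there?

2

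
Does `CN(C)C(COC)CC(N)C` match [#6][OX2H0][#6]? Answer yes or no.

The pattern [#6][OX2H0][#6] describes an aliphatic oxygen bridging two carbons with no H on the oxygen — an ether.
The molecule carries a methoxy ether (-OCH3), whose atoms satisfy every constraint of the query, so the pattern matches.

Yes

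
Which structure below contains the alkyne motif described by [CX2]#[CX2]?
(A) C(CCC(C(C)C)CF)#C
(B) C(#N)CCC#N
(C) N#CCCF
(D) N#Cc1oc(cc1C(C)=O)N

A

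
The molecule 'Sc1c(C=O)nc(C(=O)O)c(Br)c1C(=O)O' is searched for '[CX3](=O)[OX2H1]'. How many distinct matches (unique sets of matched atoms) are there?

2

[CX3](=O)[OX2H1] is the SMARTS for a carboxylic acid: an sp2 carbon double-bonded to O and single-bonded to an -OH oxygen.
The molecule carries 2 separate instances of a carboxylic acid group (-C(=O)OH) meeting every constraint; each maps to a distinct set of atoms, giving 2 matches.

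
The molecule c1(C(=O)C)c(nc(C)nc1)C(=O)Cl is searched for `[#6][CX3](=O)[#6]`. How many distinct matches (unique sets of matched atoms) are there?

[#6][CX3](=O)[#6] is the SMARTS for a ketone: a carbonyl carbon (no H) flanked by two carbons.
Exactly one fragment in the molecule meets all constraints, giving 1 match.

1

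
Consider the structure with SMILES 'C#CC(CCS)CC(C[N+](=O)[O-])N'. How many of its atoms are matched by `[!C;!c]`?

The query [!C;!c] means: neither aliphatic nor aromatic carbon — same as [!#6].
Check the 13 heavy atoms by environment: 8× C → no; 1× N → match; 1× S → match; 1× N (charge +1) → match; 1× O (charge -1) → match; 1× O → match.
Summing the matching environments: 1 + 1 + 1 + 1 + 1 = 5 matching atoms.

5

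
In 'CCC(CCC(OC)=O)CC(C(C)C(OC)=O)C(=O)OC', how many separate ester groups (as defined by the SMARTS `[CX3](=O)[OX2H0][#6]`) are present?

3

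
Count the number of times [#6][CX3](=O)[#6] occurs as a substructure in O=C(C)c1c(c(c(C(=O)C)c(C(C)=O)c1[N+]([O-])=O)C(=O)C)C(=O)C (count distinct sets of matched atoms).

5

[#6][CX3](=O)[#6] is the SMARTS for a ketone: a carbonyl carbon (no H) flanked by two carbons.
The molecule carries 5 separate instances of an acetyl/ketone group (-C(=O)CH3) meeting every constraint; each maps to a distinct set of atoms, giving 5 matches.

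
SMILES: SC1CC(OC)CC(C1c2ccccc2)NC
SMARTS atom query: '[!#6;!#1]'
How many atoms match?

3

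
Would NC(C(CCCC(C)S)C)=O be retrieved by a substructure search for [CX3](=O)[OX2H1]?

The pattern [CX3](=O)[OX2H1] describes an sp2 carbon double-bonded to O and single-bonded to an -OH oxygen — a carboxylic acid.
The closest candidate here is a primary amide (-C(=O)NH2), but the carbonyl is bonded to N, not to an -OH oxygen. No other fragment satisfies the full query, so there is no match.

No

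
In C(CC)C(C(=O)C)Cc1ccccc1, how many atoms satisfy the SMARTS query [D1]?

3

The query [D1] means: atom with exactly one heavy-atom neighbour (degree 1).
Check the 14 heavy atoms by environment: 3× C (D2) → no; 2× C (D3) → no; 2× C (D1) → match; 1× c (aromatic, D3) → no; 5× c (aromatic, D2) → no; 1× O (D1) → match.
Summing the matching environments: 2 + 1 = 3 matching atoms.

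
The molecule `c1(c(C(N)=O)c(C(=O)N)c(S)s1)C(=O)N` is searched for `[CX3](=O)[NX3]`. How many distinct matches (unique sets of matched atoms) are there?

3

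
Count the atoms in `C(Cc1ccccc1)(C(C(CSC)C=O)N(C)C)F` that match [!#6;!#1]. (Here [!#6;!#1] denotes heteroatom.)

4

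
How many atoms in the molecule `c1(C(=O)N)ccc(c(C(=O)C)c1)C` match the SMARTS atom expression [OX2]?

Check the 13 heavy atoms by environment: 6× c (aromatic, X3) → no; 2× C (X4) → no; 2× C (X3) → no; 2× O (X1) → no; 1× N (X3) → no.
No environment satisfies the query, so 0 matching atoms.

0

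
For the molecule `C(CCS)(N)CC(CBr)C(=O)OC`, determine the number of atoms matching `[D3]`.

3

Check the 13 heavy atoms by environment: 4× C (D2) → no; 3× C (D3) → match; 1× N (D1) → no; 1× Br (D1) → no; 1× O (D1) → no; 1× O (D2) → no; 1× C (D1) → no; 1× S (D1) → no.
That gives 3 matching atoms.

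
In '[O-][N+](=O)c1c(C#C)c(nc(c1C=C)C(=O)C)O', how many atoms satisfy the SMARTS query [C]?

The query [C] means: uppercase C matches aliphatic (non-aromatic) carbon only.
Check the 17 heavy atoms by environment: 1× n (aromatic) → no; 5× c (aromatic) → no; 6× C → match; 3× O → no; 1× N (charge +1) → no; 1× O (charge -1) → no.
That gives 6 matching atoms.

6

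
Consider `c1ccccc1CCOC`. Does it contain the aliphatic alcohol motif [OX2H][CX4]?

The pattern [OX2H][CX4] describes a hydroxyl oxygen bound to an sp3 (X4) carbon — an aliphatic alcohol.
The closest candidate here is a methoxy ether (-OCH3), but the oxygen has H0 (ether), not H1. No other fragment satisfies the full query, so there is no match.

No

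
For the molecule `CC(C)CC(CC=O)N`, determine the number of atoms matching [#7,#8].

2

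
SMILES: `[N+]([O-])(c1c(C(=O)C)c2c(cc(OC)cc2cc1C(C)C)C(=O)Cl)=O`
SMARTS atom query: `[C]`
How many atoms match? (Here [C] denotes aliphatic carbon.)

The query [C] means: uppercase C matches aliphatic (non-aromatic) carbon only.
Check the 24 heavy atoms by environment: 10× c (aromatic) → no; 7× C → match; 4× O → no; 1× N (charge +1) → no; 1× O (charge -1) → no; 1× Cl → no.
That gives 7 matching atoms.

7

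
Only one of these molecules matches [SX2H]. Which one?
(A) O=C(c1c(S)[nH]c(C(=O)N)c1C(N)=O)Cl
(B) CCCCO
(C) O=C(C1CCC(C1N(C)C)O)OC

A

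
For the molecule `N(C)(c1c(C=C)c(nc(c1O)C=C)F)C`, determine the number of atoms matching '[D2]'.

3

The query [D2] means: atom with exactly two heavy-atom neighbours.
Check the 15 heavy atoms by environment: 1× n (aromatic, D2) → match; 5× c (aromatic, D3) → no; 2× C (D2) → match; 4× C (D1) → no; 1× N (D3) → no; 1× O (D1) → no; 1× F (D1) → no.
Summing the matching environments: 1 + 2 = 3 matching atoms.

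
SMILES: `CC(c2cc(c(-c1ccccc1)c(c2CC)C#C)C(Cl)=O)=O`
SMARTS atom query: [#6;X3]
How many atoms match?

Check the 22 heavy atoms by environment: 12× c (aromatic, X3) → match; 2× C (X3) → match; 2× O (X1) → no; 1× Cl (X1) → no; 2× C (X2) → no; 3× C (X4) → no.
Summing the matching environments: 12 + 2 = 14 matching atoms.

14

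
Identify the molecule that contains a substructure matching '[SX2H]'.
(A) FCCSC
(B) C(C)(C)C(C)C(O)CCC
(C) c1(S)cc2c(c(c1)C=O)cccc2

C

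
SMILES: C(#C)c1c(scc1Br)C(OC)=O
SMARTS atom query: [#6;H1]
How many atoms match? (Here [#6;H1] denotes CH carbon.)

2

The query [#6;H1] means: any carbon bearing exactly one hydrogen.
Check the 12 heavy atoms by environment: 1× s (aromatic, H0) → no; 1× c (aromatic, H1) → match; 3× c (aromatic, H0) → no; 2× C (H0) → no; 1× C (H1) → match; 1× Br (H0) → no; 2× O (H0) → no; 1× C (H3) → no.
Summing the matching environments: 1 + 1 = 2 matching atoms.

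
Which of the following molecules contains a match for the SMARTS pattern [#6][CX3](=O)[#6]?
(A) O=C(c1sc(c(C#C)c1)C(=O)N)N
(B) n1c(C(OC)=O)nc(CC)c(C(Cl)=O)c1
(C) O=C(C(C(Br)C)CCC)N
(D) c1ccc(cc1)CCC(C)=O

[#6][CX3](=O)[#6] describes a carbonyl carbon (no H) flanked by two carbons (a ketone).
(A) has a primary amide (-C(=O)NH2) but one neighbour of the carbonyl carbon is N, not C.
(B) has a methyl-ester group (-C(=O)OCH3) but one neighbour of the carbonyl carbon is O, not C.
(C) has a primary amide (-C(=O)NH2) but one neighbour of the carbonyl carbon is N, not C.
(D) contains an acetyl/ketone group (-C(=O)CH3), which satisfies every atom and bond constraint.
So the answer is (D).

D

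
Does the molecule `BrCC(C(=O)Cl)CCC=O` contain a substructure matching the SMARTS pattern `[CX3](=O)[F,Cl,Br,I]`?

The pattern [CX3](=O)[F,Cl,Br,I] describes a carbonyl carbon bonded to a halogen — an acyl halide.
The molecule carries an acyl chloride (-C(=O)Cl), whose atoms satisfy every constraint of the query, so the pattern matches.

Yes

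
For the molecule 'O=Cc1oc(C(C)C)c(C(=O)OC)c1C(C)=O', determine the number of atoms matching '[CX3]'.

The query [CX3] means: C with X3: aliphatic carbon with exactly 3 total connections.
Check the 17 heavy atoms by environment: 1× o (aromatic, X2) → no; 4× c (aromatic, X3) → no; 3× C (X3) → match; 3× O (X1) → no; 5× C (X4) → no; 1× O (X2) → no.
That gives 3 matching atoms.

3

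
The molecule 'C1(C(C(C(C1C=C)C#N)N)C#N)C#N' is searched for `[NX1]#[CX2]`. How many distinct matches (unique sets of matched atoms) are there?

3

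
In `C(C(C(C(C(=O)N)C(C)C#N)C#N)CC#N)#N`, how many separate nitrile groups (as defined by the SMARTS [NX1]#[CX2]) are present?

4

[NX1]#[CX2] is the SMARTS for a nitrile: a nitrogen triple-bonded to a two-connected carbon.
The molecule carries 4 separate instances of a nitrile (-C#N) meeting every constraint; each maps to a distinct set of atoms, giving 4 matches.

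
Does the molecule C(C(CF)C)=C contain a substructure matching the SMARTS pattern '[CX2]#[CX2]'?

No

The pattern [CX2]#[CX2] describes a carbon-carbon triple bond — an alkyne.
The closest candidate here is a vinyl group (-CH=CH2), but the C=C is a double bond; both carbons are CX3, not CX2. No other fragment satisfies the full query, so there is no match.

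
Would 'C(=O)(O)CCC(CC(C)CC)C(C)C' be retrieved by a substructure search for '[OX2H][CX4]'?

No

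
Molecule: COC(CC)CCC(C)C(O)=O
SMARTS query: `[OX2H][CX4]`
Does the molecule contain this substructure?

No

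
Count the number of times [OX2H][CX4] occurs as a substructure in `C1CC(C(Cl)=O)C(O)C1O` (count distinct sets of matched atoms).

[OX2H][CX4] is the SMARTS for an aliphatic alcohol: a hydroxyl oxygen bound to an sp3 (X4) carbon.
The molecule carries 2 separate instances of a hydroxyl group (-OH) meeting every constraint; each maps to a distinct set of atoms, giving 2 matches.

2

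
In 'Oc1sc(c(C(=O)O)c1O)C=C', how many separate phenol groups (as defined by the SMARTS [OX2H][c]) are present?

2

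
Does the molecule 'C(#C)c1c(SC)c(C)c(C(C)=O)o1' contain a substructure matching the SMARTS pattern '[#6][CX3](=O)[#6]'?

Yes

The pattern [#6][CX3](=O)[#6] describes a carbonyl carbon (no H) flanked by two carbons — a ketone.
The molecule carries an acetyl/ketone group (-C(=O)CH3), whose atoms satisfy every constraint of the query, so the pattern matches.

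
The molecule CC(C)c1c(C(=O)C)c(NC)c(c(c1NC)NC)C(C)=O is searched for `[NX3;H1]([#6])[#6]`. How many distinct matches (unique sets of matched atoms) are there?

3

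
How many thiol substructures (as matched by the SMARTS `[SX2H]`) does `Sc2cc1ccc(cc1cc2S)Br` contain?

2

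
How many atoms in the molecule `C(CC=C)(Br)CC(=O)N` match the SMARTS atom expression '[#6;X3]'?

3

Check the 9 heavy atoms by environment: 3× C (X4) → no; 3× C (X3) → match; 1× O (X1) → no; 1× N (X3) → no; 1× Br (X1) → no.
That gives 3 matching atoms.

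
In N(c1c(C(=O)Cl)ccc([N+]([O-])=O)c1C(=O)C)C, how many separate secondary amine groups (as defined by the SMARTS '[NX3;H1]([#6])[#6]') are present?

[NX3;H1]([#6])[#6] is the SMARTS for a secondary amine: a trivalent nitrogen with one H, bonded to two carbons.
Exactly one fragment in the molecule meets all constraints, giving 1 match.

1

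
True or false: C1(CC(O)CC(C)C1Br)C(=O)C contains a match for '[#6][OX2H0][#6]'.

The pattern [#6][OX2H0][#6] describes an aliphatic oxygen bridging two carbons with no H on the oxygen — an ether.
The closest candidate here is a hydroxyl group (-OH), but the oxygen has H1, not H0 bridging two carbons. No other fragment satisfies the full query, so there is no match.

False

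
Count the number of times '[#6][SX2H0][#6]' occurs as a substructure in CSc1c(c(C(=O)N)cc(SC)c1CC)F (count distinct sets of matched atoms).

2

[#6][SX2H0][#6] is the SMARTS for a thioether: an aliphatic sulfur bridging two carbons with no H on the sulfur.
The molecule carries 2 separate instances of a methylthio ether (-SCH3) meeting every constraint; each maps to a distinct set of atoms, giving 2 matches.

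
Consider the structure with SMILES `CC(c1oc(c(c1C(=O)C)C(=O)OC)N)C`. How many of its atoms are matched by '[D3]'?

7

Check the 16 heavy atoms by environment: 1× o (aromatic, D2) → no; 4× c (aromatic, D3) → match; 3× C (D3) → match; 4× C (D1) → no; 2× O (D1) → no; 1× O (D2) → no; 1× N (D1) → no.
Summing the matching environments: 4 + 3 = 7 matching atoms.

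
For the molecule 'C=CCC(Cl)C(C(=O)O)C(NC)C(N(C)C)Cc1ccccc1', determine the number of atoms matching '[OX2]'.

Check the 23 heavy atoms by environment: 9× C (X4) → no; 3× C (X3) → no; 1× O (X1) → no; 1× O (X2) → match; 2× N (X3) → no; 1× Cl (X1) → no; 6× c (aromatic, X3) → no.
That gives 1 matching atom.

1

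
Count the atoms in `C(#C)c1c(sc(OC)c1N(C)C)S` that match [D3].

The query [D3] means: atom with exactly three heavy-atom neighbours.
Check the 13 heavy atoms by environment: 1× s (aromatic, D2) → no; 4× c (aromatic, D3) → match; 1× N (D3) → match; 4× C (D1) → no; 1× S (D1) → no; 1× C (D2) → no; 1× O (D2) → no.
Summing the matching environments: 4 + 1 = 5 matching atoms.

5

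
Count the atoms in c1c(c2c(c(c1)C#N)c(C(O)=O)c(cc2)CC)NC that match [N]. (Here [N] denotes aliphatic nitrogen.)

The query [N] means: uppercase N matches aliphatic (non-aromatic) nitrogen only.
Check the 19 heavy atoms by environment: 10× c (aromatic) → no; 5× C → no; 2× N → match; 2× O → no.
That gives 2 matching atoms.

2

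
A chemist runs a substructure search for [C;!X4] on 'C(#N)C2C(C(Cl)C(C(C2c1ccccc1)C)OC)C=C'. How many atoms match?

3

The query [C;!X4] means: aliphatic carbon that does not have four total connections.
Check the 20 heavy atoms by environment: 8× C (X4) → no; 1× O (X2) → no; 6× c (aromatic, X3) → no; 2× C (X3) → match; 1× Cl (X1) → no; 1× C (X2) → match; 1× N (X1) → no.
Summing the matching environments: 2 + 1 = 3 matching atoms.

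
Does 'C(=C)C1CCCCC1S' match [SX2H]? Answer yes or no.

Yes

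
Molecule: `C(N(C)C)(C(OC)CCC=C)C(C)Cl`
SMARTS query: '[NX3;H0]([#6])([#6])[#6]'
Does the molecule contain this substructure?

Yes

The pattern [NX3;H0]([#6])([#6])[#6] describes a trivalent nitrogen with no H, bonded to three carbons — a tertiary amine.
The molecule carries a dimethylamino group (-N(CH3)2), whose atoms satisfy every constraint of the query, so the pattern matches.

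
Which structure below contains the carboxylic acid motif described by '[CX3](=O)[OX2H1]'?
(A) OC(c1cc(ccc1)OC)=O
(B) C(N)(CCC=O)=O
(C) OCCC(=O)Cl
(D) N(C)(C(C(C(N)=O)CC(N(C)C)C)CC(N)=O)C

A

[CX3](=O)[OX2H1] describes an sp2 carbon double-bonded to O and single-bonded to an -OH oxygen (a carboxylic acid).
(A) contains a carboxylic acid group (-C(=O)OH), which satisfies every atom and bond constraint.
(B) has an aldehyde (-CHO) but there is no singly-bonded oxygen on the carbonyl carbon.
(C) has an acyl chloride (-C(=O)Cl) but the carbonyl is bonded to Cl, not to an -OH oxygen.
(D) has a primary amide (-C(=O)NH2) but the carbonyl is bonded to N, not to an -OH oxygen.
So the answer is (A).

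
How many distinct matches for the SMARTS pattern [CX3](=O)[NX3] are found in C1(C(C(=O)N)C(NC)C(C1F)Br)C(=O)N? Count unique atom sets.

[CX3](=O)[NX3] is the SMARTS for an amide: a carbonyl carbon bonded to a trivalent nitrogen.
The molecule carries 2 separate instances of a primary amide (-C(=O)NH2) meeting every constraint; each maps to a distinct set of atoms, giving 2 matches.

2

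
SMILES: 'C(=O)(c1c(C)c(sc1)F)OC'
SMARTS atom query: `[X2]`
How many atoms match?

2

Check the 11 heavy atoms by environment: 1× s (aromatic, X2) → match; 4× c (aromatic, X3) → no; 2× C (X4) → no; 1× F (X1) → no; 1× C (X3) → no; 1× O (X1) → no; 1× O (X2) → match.
Summing the matching environments: 1 + 1 = 2 matching atoms.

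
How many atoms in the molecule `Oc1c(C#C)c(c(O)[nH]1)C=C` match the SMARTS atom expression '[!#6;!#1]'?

3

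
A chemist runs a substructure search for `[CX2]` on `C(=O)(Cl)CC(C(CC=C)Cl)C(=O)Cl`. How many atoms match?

0

The query [CX2] means: C with X2: aliphatic carbon with exactly 2 total connections.
Check the 13 heavy atoms by environment: 4× C (X4) → no; 4× C (X3) → no; 2× O (X1) → no; 3× Cl (X1) → no.
No environment satisfies the query, so 0 matching atoms.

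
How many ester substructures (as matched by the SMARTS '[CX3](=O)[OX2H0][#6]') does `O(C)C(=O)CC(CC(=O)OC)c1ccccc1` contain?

2

[CX3](=O)[OX2H0][#6] is the SMARTS for an ester: a carbonyl carbon bonded to an oxygen that is itself bonded to carbon (no H on that O).
The molecule carries 2 separate instances of a methyl-ester group (-C(=O)OCH3) meeting every constraint; each maps to a distinct set of atoms, giving 2 matches.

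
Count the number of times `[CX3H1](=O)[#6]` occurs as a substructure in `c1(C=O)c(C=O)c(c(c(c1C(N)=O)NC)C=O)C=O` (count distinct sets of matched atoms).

4

[CX3H1](=O)[#6] is the SMARTS for an aldehyde: an sp2 carbon with one H, double-bonded to O and single-bonded to carbon.
The molecule carries 4 separate instances of an aldehyde (-CHO) meeting every constraint; each maps to a distinct set of atoms, giving 4 matches.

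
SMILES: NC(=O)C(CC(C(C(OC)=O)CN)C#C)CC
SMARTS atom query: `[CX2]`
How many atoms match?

2

Check the 17 heavy atoms by environment: 8× C (X4) → no; 2× C (X2) → match; 2× C (X3) → no; 2× O (X1) → no; 2× N (X3) → no; 1× O (X2) → no.
That gives 2 matching atoms.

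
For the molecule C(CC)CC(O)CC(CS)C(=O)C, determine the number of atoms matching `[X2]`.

2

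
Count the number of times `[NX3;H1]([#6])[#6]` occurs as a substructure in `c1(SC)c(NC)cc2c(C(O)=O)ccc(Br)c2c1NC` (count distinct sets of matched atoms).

2

[NX3;H1]([#6])[#6] is the SMARTS for a secondary amine: a trivalent nitrogen with one H, bonded to two carbons.
The molecule carries 2 separate instances of an N-methylamino group (-NHCH3) meeting every constraint; each maps to a distinct set of atoms, giving 2 matches.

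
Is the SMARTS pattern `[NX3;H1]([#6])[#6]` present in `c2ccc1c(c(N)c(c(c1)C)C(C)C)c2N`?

No

The pattern [NX3;H1]([#6])[#6] describes a trivalent nitrogen with one H, bonded to two carbons — a secondary amine.
The closest candidate here is a primary amino group (-NH2), but the nitrogen has H2 and only one carbon neighbour. No other fragment satisfies the full query, so there is no match.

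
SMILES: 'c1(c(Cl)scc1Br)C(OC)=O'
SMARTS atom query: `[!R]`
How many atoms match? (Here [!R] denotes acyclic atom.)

6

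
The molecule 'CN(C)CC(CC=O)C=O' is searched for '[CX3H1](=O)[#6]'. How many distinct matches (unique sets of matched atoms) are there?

2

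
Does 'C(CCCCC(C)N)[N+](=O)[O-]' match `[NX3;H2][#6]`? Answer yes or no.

Yes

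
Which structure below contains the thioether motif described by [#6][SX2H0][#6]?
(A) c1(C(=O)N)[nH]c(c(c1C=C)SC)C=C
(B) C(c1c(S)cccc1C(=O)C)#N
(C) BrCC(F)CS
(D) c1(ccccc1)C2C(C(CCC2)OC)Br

A

[#6][SX2H0][#6] describes an aliphatic sulfur bridging two carbons with no H on the sulfur (a thioether).
(A) contains a methylthio ether (-SCH3), which satisfies every atom and bond constraint.
(B) has a thiol (-SH) but the sulfur has H1, not H0 bridging two carbons.
(C) has a thiol (-SH) but the sulfur has H1, not H0 bridging two carbons.
(D) has a methoxy ether (-OCH3) but the bridging atom is O, not S.
So the answer is (A).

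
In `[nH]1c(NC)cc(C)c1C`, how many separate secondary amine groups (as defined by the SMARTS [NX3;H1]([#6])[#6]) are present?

[NX3;H1]([#6])[#6] is the SMARTS for a secondary amine: a trivalent nitrogen with one H, bonded to two carbons.
Exactly one fragment in the molecule meets all constraints, giving 1 match.

1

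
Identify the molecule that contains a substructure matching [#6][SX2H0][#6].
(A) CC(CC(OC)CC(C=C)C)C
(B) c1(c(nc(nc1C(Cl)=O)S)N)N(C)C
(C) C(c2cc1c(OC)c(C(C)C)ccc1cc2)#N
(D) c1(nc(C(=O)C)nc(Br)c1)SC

[#6][SX2H0][#6] describes an aliphatic sulfur bridging two carbons with no H on the sulfur (a thioether).
(A) has a methoxy ether (-OCH3) but the bridging atom is O, not S.
(B) has a thiol (-SH) but the sulfur has H1, not H0 bridging two carbons.
(C) has a methoxy ether (-OCH3) but the bridging atom is O, not S.
(D) contains a methylthio ether (-SCH3), which satisfies every atom and bond constraint.
So the answer is (D).

D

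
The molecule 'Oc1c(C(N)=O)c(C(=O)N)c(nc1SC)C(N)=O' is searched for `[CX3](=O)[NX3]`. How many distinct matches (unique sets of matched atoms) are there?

3

[CX3](=O)[NX3] is the SMARTS for an amide: a carbonyl carbon bonded to a trivalent nitrogen.
The molecule carries 3 separate instances of a primary amide (-C(=O)NH2) meeting every constraint; each maps to a distinct set of atoms, giving 3 matches.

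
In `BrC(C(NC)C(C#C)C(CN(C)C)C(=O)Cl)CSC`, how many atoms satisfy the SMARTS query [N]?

2

The query [N] means: uppercase N matches aliphatic (non-aromatic) nitrogen only.
Check the 19 heavy atoms by environment: 13× C → no; 2× N → match; 1× O → no; 1× Cl → no; 1× Br → no; 1× S → no.
That gives 2 matching atoms.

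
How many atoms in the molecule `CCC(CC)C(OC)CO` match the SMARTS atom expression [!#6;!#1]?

2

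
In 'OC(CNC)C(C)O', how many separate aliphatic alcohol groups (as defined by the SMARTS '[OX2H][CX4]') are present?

2

[OX2H][CX4] is the SMARTS for an aliphatic alcohol: a hydroxyl oxygen bound to an sp3 (X4) carbon.
The molecule carries 2 separate instances of a hydroxyl group (-OH) meeting every constraint; each maps to a distinct set of atoms, giving 2 matches.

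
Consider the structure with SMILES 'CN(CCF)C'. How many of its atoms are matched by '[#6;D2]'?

2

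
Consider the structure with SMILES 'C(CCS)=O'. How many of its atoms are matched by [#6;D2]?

The query [#6;D2] means: any carbon bonded to exactly two heavy atoms.
Check the 5 heavy atoms by environment: 3× C (D2) → match; 1× S (D1) → no; 1× O (D1) → no.
That gives 3 matching atoms.

3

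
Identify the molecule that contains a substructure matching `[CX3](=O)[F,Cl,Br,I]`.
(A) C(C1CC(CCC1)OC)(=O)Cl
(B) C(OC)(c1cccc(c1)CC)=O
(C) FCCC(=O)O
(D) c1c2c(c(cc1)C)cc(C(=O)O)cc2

[CX3](=O)[F,Cl,Br,I] describes a carbonyl carbon bonded to a halogen (an acyl halide).
(A) contains an acyl chloride (-C(=O)Cl), which satisfies every atom and bond constraint.
(B) has a methyl-ester group (-C(=O)OCH3) but the carbonyl is bonded to -O-C, not to a halogen.
(C) has a carboxylic acid group (-C(=O)OH) but the carbonyl is bonded to -OH, not to a halogen.
(D) has a carboxylic acid group (-C(=O)OH) but the carbonyl is bonded to -OH, not to a halogen.
So the answer is (A).

A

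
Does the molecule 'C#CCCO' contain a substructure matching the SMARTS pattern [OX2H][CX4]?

Yes

The pattern [OX2H][CX4] describes a hydroxyl oxygen bound to an sp3 (X4) carbon — an aliphatic alcohol.
The molecule carries a hydroxyl group (-OH), whose atoms satisfy every constraint of the query, so the pattern matches.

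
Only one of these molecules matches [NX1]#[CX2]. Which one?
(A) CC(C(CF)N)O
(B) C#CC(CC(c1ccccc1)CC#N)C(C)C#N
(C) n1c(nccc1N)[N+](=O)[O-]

B

[NX1]#[CX2] describes a nitrogen triple-bonded to a two-connected carbon (a nitrile).
(A) has a primary amino group (-NH2) but the nitrogen is NX3 (three connections), not NX1 triple-bonded.
(B) contains a nitrile (-C#N), which satisfies every atom and bond constraint.
(C) has a primary amino group (-NH2) but the nitrogen is NX3 (three connections), not NX1 triple-bonded.
So the answer is (B).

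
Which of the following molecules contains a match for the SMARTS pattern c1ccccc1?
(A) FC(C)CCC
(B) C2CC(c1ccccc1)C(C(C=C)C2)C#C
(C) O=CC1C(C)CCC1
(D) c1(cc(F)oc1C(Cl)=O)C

c1ccccc1 describes six aromatic carbons in a ring (a benzene ring).
(A) has a methyl group (-CH3) but no six-membered all-carbon aromatic ring is present.
(B) contains a phenyl ring, which satisfies every atom and bond constraint.
(C) has a methyl group (-CH3) but no six-membered all-carbon aromatic ring is present.
(D) has a methyl group (-CH3) but no six-membered all-carbon aromatic ring is present.
So the answer is (B).

B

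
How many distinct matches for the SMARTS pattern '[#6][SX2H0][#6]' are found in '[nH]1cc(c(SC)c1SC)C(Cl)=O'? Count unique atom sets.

[#6][SX2H0][#6] is the SMARTS for a thioether: an aliphatic sulfur bridging two carbons with no H on the sulfur.
The molecule carries 2 separate instances of a methylthio ether (-SCH3) meeting every constraint; each maps to a distinct set of atoms, giving 2 matches.

2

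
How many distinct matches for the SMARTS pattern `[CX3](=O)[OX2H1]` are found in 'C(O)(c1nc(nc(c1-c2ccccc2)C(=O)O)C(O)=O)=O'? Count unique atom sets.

[CX3](=O)[OX2H1] is the SMARTS for a carboxylic acid: an sp2 carbon double-bonded to O and single-bonded to an -OH oxygen.
The molecule carries 3 separate instances of a carboxylic acid group (-C(=O)OH) meeting every constraint; each maps to a distinct set of atoms, giving 3 matches.

3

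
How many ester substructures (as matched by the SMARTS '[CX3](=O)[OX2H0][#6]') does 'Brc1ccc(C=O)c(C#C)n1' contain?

[CX3](=O)[OX2H0][#6] is the SMARTS for an ester: a carbonyl carbon bonded to an oxygen that is itself bonded to carbon (no H on that O).
No fragment in the molecule satisfies every constraint, giving 0 matches.

0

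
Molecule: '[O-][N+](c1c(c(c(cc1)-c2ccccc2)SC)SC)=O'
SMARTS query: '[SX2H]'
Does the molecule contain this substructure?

No

The pattern [SX2H] describes an aliphatic sulfur with two connections, one being H — a thiol.
The closest candidate here is a methylthio ether (-SCH3), but the sulfur has H0 (bonded to two carbons), not H1. No other fragment satisfies the full query, so there is no match.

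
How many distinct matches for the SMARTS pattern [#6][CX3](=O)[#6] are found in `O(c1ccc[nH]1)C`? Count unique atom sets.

[#6][CX3](=O)[#6] is the SMARTS for a ketone: a carbonyl carbon (no H) flanked by two carbons.
No fragment in the molecule satisfies every constraint, giving 0 matches.

0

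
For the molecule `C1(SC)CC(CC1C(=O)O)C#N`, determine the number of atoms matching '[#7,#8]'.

Check the 12 heavy atoms by environment: 8× C → no; 1× S → no; 1× N → match; 2× O → match.
Summing the matching environments: 1 + 2 = 3 matching atoms.

3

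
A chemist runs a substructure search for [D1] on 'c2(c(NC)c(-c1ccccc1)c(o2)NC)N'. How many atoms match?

The query [D1] means: atom with exactly one heavy-atom neighbour (degree 1).
Check the 16 heavy atoms by environment: 1× o (aromatic, D2) → no; 5× c (aromatic, D3) → no; 1× N (D1) → match; 2× N (D2) → no; 2× C (D1) → match; 5× c (aromatic, D2) → no.
Summing the matching environments: 1 + 2 = 3 matching atoms.

3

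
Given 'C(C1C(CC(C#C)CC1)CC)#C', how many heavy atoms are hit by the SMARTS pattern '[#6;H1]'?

5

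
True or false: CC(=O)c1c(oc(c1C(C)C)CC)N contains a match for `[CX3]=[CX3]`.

False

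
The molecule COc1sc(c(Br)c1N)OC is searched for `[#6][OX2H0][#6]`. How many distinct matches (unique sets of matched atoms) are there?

2

[#6][OX2H0][#6] is the SMARTS for an ether: an aliphatic oxygen bridging two carbons with no H on the oxygen.
The molecule carries 2 separate instances of a methoxy ether (-OCH3) meeting every constraint; each maps to a distinct set of atoms, giving 2 matches.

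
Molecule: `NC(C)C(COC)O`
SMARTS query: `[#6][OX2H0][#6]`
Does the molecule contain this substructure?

The pattern [#6][OX2H0][#6] describes an aliphatic oxygen bridging two carbons with no H on the oxygen — an ether.
The molecule carries a methoxy ether (-OCH3), whose atoms satisfy every constraint of the query, so the pattern matches.

Yes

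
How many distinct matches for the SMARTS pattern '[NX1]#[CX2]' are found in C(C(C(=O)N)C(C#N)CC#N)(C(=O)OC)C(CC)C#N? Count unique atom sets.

3

[NX1]#[CX2] is the SMARTS for a nitrile: a nitrogen triple-bonded to a two-connected carbon.
The molecule carries 3 separate instances of a nitrile (-C#N) meeting every constraint; each maps to a distinct set of atoms, giving 3 matches.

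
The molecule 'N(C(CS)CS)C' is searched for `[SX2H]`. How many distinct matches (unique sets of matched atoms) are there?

[SX2H] is the SMARTS for a thiol: an aliphatic sulfur with two connections, one being H.
The molecule carries 2 separate instances of a thiol (-SH) meeting every constraint; each maps to a distinct set of atoms, giving 2 matches.

2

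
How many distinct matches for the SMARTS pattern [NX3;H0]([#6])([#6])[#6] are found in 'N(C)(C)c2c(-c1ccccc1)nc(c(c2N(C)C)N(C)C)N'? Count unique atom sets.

[NX3;H0]([#6])([#6])[#6] is the SMARTS for a tertiary amine: a trivalent nitrogen with no H, bonded to three carbons.
The molecule carries 3 separate instances of a dimethylamino group (-N(CH3)2) meeting every constraint; each maps to a distinct set of atoms, giving 3 matches.

3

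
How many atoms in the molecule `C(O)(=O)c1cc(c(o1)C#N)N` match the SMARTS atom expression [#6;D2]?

2

Check the 11 heavy atoms by environment: 1× o (aromatic, D2) → no; 3× c (aromatic, D3) → no; 1× c (aromatic, D2) → match; 2× N (D1) → no; 1× C (D3) → no; 2× O (D1) → no; 1× C (D2) → match.
Summing the matching environments: 1 + 1 = 2 matching atoms.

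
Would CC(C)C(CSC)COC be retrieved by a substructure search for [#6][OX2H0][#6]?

Yes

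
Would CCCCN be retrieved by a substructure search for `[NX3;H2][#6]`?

Yes

The pattern [NX3;H2][#6] describes a trivalent nitrogen with two H attached to carbon — a primary amine.
The molecule carries a primary amino group (-NH2), whose atoms satisfy every constraint of the query, so the pattern matches.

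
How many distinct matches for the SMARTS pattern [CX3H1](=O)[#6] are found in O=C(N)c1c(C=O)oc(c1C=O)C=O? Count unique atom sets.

[CX3H1](=O)[#6] is the SMARTS for an aldehyde: an sp2 carbon with one H, double-bonded to O and single-bonded to carbon.
The molecule carries 3 separate instances of an aldehyde (-CHO) meeting every constraint; each maps to a distinct set of atoms, giving 3 matches.

3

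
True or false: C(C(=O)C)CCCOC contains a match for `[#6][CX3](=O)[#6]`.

The pattern [#6][CX3](=O)[#6] describes a carbonyl carbon (no H) flanked by two carbons — a ketone.
The molecule carries an acetyl/ketone group (-C(=O)CH3), whose atoms satisfy every constraint of the query, so the pattern matches.

True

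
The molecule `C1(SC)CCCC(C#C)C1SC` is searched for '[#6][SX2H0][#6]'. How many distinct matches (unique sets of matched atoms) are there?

2

[#6][SX2H0][#6] is the SMARTS for a thioether: an aliphatic sulfur bridging two carbons with no H on the sulfur.
The molecule carries 2 separate instances of a methylthio ether (-SCH3) meeting every constraint; each maps to a distinct set of atoms, giving 2 matches.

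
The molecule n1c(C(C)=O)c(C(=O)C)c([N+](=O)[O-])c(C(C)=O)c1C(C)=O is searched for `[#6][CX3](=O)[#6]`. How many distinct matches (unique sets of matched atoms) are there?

4

[#6][CX3](=O)[#6] is the SMARTS for a ketone: a carbonyl carbon (no H) flanked by two carbons.
The molecule carries 4 separate instances of an acetyl/ketone group (-C(=O)CH3) meeting every constraint; each maps to a distinct set of atoms, giving 4 matches.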